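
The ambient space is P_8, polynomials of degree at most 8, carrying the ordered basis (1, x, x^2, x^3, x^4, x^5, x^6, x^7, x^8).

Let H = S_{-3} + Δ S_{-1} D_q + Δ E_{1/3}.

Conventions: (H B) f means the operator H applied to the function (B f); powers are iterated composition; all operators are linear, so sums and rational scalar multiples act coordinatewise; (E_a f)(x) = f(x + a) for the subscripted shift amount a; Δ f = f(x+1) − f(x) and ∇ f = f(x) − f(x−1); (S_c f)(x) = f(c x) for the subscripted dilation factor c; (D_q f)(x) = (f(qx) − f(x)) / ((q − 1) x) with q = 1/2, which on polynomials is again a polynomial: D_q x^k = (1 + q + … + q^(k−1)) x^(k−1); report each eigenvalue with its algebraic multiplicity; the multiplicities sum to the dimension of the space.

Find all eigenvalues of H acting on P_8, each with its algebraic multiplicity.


image of 1: 1
image of x: -3x + 1
image of x^2: 9x^2 + 2x + 1/6
image of x^3: -27x^3 + 3x^2 + (17/2)x + 49/12
image of x^4: 81x^4 + 4x^3 + (35/8)x^2 + (89/24)x + 275/216
image of x^5: -243x^5 + 5x^4 + (293/12)x^3 + (839/24)x^2 + (2537/108)x + 7967/1296
image of x^6: 729x^6 + 6x^5 + (485/32)x^4 + (1295/48)x^3 + (3965/144)x^2 + (13319/864)x + 9457/2592
image of x^7: -2187x^7 + 7x^6 + (1501/32)x^5 + (21395/192)x^4 + (64745/432)x^3 + (204203/1728)x^2 + (132781/2592)x + 442087/46656
image of x^8: 6561x^8 + 8x^7 + (12565/384)x^6 + (34111/384)x^5 + (520625/3456)x^4 + (1721363/10368)x^3 + (1196965/10368)x^2 + (4290799/93312)x + 2238475/279936
the matrix is upper triangular; its diagonal is (1, -3, 9, -27, 81, -243, 729, -2187, 6561)
for a triangular matrix the eigenvalues are the diagonal entries, with algebraic multiplicity their repetition count

λ = -2187 (multiplicity 1), λ = -243 (multiplicity 1), λ = -27 (multiplicity 1), λ = -3 (multiplicity 1), λ = 1 (multiplicity 1), λ = 9 (multiplicity 1), λ = 81 (multiplicity 1), λ = 729 (multiplicity 1), λ = 6561 (multiplicity 1)


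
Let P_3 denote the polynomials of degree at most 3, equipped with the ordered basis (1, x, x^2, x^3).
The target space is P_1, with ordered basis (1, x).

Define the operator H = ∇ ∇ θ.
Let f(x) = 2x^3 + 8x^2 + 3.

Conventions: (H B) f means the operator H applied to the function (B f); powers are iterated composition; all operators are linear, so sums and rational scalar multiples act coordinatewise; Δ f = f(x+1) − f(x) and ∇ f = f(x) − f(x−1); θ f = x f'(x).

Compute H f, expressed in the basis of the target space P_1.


θ f = 6x^3 + 16x^2
∇ θ f = 18x^2 + 14x - 10
∇ ∇ θ f = 36x - 4

the image equals g(x) = 36x - 4


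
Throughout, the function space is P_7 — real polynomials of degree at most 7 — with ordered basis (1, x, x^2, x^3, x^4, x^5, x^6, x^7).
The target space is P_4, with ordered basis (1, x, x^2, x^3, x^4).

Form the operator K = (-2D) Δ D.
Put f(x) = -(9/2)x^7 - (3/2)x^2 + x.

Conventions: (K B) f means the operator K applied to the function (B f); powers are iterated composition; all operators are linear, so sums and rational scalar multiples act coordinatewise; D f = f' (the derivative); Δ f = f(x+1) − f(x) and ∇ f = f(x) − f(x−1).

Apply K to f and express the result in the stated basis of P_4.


D f = -(63/2)x^6 - 3x + 1
Δ D f = -189x^5 - (945/2)x^4 - 630x^3 - (945/2)x^2 - 189x - 69/2
D (Δ D) f = -945x^4 - 1890x^3 - 1890x^2 - 945x - 189
(-2D) (Δ D) f = 1890x^4 + 3780x^3 + 3780x^2 + 1890x + 378

g(x) = 1890x^4 + 3780x^3 + 3780x^2 + 1890x + 378


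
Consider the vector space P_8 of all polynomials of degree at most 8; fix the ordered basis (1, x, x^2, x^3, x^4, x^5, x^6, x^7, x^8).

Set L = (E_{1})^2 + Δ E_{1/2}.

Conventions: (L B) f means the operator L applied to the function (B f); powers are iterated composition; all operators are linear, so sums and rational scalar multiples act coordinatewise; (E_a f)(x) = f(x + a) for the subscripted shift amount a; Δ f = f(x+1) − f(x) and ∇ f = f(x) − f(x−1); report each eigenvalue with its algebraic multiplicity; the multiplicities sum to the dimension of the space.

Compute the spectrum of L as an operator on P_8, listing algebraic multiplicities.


image of 1: 1
image of x: x + 3
image of x^2: x^2 + 6x + 6
image of x^3: x^3 + 9x^2 + 18x + 45/4
image of x^4: x^4 + 12x^3 + 36x^2 + 45x + 21
image of x^5: x^5 + 15x^4 + 60x^3 + (225/2)x^2 + 105x + 633/16
image of x^6: x^6 + 18x^5 + 90x^4 + 225x^3 + 315x^2 + (1899/8)x + 603/8
image of x^7: x^7 + 21x^6 + 126x^5 + (1575/4)x^4 + 735x^3 + (13293/16)x^2 + (4221/8)x + 9285/64
image of x^8: x^8 + 24x^7 + 168x^6 + 630x^5 + 1470x^4 + (4431/2)x^3 + (4221/2)x^2 + (9285/8)x + 2253/8
the matrix is upper triangular; its diagonal is (1, 1, 1, 1, 1, 1, 1, 1, 1)
for a triangular matrix the eigenvalues are the diagonal entries, with algebraic multiplicity their repetition count

λ = 1 (multiplicity 9)


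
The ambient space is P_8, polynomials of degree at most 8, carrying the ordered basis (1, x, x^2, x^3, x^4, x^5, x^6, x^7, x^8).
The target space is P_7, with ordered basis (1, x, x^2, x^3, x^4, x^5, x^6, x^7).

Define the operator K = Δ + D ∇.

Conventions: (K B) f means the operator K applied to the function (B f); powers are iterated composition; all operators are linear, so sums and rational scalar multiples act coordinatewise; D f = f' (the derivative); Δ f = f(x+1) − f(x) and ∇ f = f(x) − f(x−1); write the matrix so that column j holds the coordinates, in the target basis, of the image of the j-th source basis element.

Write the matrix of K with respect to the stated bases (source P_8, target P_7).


image of 1: 0
image of x: 1
image of x^2: 2x + 3
image of x^3: 3x^2 + 9x - 2
image of x^4: 4x^3 + 18x^2 - 8x + 5
image of x^5: 5x^4 + 30x^3 - 20x^2 + 25x - 4
image of x^6: 6x^5 + 45x^4 - 40x^3 + 75x^2 - 24x + 7
image of x^7: 7x^6 + 63x^5 - 70x^4 + 175x^3 - 84x^2 + 49x - 6
image of x^8: 8x^7 + 84x^6 - 112x^5 + 350x^4 - 224x^3 + 196x^2 - 48x + 9
each image's coordinates form column j of the matrix

the matrix is [[0, 1, 3, -2, 5, -4, 7, -6, 9]; [0, 0, 2, 9, -8, 25, -24, 49, -48]; [0, 0, 0, 3, 18, -20, 75, -84, 196]; [0, 0, 0, 0, 4, 30, -40, 175, -224]; [0, 0, 0, 0, 0, 5, 45, -70, 350]; [0, 0, 0, 0, 0, 0, 6, 63, -112]; [0, 0, 0, 0, 0, 0, 0, 7, 84]; [0, 0, 0, 0, 0, 0, 0, 0, 8]] (rows listed top to bottom)


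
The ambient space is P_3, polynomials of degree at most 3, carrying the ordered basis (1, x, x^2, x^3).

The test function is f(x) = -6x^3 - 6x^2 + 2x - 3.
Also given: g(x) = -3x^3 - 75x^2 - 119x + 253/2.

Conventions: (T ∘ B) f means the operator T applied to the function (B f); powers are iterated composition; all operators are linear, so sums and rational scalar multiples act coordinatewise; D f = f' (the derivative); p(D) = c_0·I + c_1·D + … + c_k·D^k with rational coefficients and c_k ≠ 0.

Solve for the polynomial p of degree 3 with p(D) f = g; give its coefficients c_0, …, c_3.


p(D) = (1/2)·I + 4·D + 2·D^2 − 4·D^3, i.e. c_0 = 1/2, c_1 = 4, c_2 = 2, c_3 = -4

D^0 f = -6x^3 - 6x^2 + 2x - 3
D^1 f = -18x^2 - 12x + 2
D^2 f = -36x - 12
D^3 f = -36
matching coefficients of g against c_0 f + c_1 Df + … from the top degree down determines the c_i
solution: c_0 = 1/2, c_1 = 4, c_2 = 2, c_3 = -4


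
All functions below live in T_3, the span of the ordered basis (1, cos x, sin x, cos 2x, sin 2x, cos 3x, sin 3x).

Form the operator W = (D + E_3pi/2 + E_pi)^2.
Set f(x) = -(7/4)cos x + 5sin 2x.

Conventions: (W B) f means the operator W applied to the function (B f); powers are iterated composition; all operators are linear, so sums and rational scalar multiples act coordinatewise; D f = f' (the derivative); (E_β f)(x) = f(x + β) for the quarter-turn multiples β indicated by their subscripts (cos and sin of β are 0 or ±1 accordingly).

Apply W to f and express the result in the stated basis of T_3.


D f = (7/4)sin x + 10cos 2x
E_3pi/2 f = -(7/4)sin x - 5sin 2x
E_pi f = (7/4)cos x + 5sin 2x
(D + E_3pi/2 + E_pi) f = (7/4)cos x + 10cos 2x
D (D + E_3pi/2 + E_pi) f = -(7/4)sin x - 20sin 2x
E_3pi/2 (D + E_3pi/2 + E_pi) f = (7/4)sin x - 10cos 2x
E_pi (D + E_3pi/2 + E_pi) f = -(7/4)cos x + 10cos 2x
(D + E_3pi/2 + E_pi) (D + E_3pi/2 + E_pi) f = -(7/4)cos x - 20sin 2x

the image equals g(x) = -(7/4)cos x - 20sin 2x


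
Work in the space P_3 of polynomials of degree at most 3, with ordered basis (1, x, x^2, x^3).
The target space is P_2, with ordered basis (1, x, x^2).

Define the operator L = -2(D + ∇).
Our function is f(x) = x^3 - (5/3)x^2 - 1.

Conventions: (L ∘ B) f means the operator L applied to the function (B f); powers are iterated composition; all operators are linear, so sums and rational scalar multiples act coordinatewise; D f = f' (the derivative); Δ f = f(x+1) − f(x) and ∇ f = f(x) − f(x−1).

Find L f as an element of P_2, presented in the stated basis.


D f = 3x^2 - (10/3)x
∇ f = 3x^2 - (19/3)x + 8/3
(D + ∇) f = 6x^2 - (29/3)x + 8/3
(-2(D + ∇)) f = -12x^2 + (58/3)x - 16/3

the image equals g(x) = -12x^2 + (58/3)x - 16/3


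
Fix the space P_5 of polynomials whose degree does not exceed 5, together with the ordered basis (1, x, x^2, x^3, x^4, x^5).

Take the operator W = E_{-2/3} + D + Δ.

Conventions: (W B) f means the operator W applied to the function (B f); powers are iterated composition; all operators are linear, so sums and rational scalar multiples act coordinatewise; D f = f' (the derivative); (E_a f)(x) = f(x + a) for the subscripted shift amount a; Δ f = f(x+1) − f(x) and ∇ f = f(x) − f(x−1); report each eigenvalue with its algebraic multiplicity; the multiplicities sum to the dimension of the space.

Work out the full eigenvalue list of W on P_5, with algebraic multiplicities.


image of 1: 1
image of x: x + 4/3
image of x^2: x^2 + (8/3)x + 13/9
image of x^3: x^3 + 4x^2 + (13/3)x + 19/27
image of x^4: x^4 + (16/3)x^3 + (26/3)x^2 + (76/27)x + 97/81
image of x^5: x^5 + (20/3)x^4 + (130/9)x^3 + (190/27)x^2 + (485/81)x + 211/243
the matrix is upper triangular; its diagonal is (1, 1, 1, 1, 1, 1)
for a triangular matrix the eigenvalues are the diagonal entries, with algebraic multiplicity their repetition count

λ = 1 (multiplicity 6)


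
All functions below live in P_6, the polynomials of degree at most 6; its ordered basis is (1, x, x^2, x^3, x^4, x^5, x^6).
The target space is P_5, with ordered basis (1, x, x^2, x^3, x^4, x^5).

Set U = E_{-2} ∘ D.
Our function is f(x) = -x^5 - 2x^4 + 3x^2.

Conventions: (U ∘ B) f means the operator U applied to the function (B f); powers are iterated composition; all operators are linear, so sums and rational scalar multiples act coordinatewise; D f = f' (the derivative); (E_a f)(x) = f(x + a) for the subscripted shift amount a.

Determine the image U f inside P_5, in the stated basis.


the result is g(x) = -5x^4 + 32x^3 - 72x^2 + 70x - 28

D f = -5x^4 - 8x^3 + 6x
E_{-2} D f = -5x^4 + 32x^3 - 72x^2 + 70x - 28


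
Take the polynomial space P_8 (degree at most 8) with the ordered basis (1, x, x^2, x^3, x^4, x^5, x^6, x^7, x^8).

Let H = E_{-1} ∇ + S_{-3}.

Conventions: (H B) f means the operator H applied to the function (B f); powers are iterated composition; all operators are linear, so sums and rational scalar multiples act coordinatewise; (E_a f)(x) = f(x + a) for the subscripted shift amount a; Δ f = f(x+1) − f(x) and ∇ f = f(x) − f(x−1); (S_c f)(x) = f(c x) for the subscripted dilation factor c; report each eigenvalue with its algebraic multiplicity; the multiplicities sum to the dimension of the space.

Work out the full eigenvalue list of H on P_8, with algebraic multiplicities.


image of 1: 1
image of x: -3x + 1
image of x^2: 9x^2 + 2x - 3
image of x^3: -27x^3 + 3x^2 - 9x + 7
image of x^4: 81x^4 + 4x^3 - 18x^2 + 28x - 15
image of x^5: -243x^5 + 5x^4 - 30x^3 + 70x^2 - 75x + 31
image of x^6: 729x^6 + 6x^5 - 45x^4 + 140x^3 - 225x^2 + 186x - 63
image of x^7: -2187x^7 + 7x^6 - 63x^5 + 245x^4 - 525x^3 + 651x^2 - 441x + 127
image of x^8: 6561x^8 + 8x^7 - 84x^6 + 392x^5 - 1050x^4 + 1736x^3 - 1764x^2 + 1016x - 255
the matrix is upper triangular; its diagonal is (1, -3, 9, -27, 81, -243, 729, -2187, 6561)
for a triangular matrix the eigenvalues are the diagonal entries, with algebraic multiplicity their repetition count

λ = -2187 (multiplicity 1), λ = -243 (multiplicity 1), λ = -27 (multiplicity 1), λ = -3 (multiplicity 1), λ = 1 (multiplicity 1), λ = 9 (multiplicity 1), λ = 81 (multiplicity 1), λ = 729 (multiplicity 1), λ = 6561 (multiplicity 1)


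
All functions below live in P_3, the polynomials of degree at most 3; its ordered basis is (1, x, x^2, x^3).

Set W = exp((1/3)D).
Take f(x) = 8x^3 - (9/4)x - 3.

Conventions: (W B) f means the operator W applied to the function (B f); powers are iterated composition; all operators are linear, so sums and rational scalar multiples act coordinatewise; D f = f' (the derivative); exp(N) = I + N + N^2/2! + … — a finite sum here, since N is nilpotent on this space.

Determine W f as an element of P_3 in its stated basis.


the result is g(x) = 8x^3 + 8x^2 + (5/12)x - 373/108

order-1 term: 8x^2 - 3/4
order-2 term: (8/3)x
order-3 term: 8/27
the series for exp((1/3)D) f terminates at order 3
exp((1/3)D) f = 8x^3 + 8x^2 + (5/12)x - 373/108


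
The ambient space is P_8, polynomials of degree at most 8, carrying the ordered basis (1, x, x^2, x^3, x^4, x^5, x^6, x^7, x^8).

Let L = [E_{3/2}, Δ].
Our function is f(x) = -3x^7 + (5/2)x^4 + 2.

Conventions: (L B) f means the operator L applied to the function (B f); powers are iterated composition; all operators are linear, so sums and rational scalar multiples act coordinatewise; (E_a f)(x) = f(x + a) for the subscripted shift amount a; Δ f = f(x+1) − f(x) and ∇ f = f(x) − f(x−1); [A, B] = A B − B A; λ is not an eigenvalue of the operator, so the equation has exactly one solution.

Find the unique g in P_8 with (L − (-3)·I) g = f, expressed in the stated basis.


the result is g(x) = -x^7 + (5/6)x^4 + 2/3

write g with unknown coordinates in the stated basis and equate coefficients in (L − (-3)·I) g = f
solving from the highest basis element down gives g = -x^7 + (5/6)x^4 + 2/3
check: L g = 0
so L g − (-3)·g = -3x^7 + (5/2)x^4 + 2 = f ✓


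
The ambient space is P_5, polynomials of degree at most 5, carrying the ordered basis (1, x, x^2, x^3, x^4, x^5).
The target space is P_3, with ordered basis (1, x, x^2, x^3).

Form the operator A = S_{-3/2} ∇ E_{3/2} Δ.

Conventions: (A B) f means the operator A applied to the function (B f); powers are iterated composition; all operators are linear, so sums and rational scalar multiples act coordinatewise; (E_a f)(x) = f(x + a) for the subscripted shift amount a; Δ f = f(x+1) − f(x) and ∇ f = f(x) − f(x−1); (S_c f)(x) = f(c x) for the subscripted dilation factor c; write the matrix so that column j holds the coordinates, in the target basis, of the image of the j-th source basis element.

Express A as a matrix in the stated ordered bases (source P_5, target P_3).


image of 1: 0
image of x: 0
image of x^2: 2
image of x^3: -9x + 9
image of x^4: 27x^2 - 54x + 29
image of x^5: -(135/2)x^3 + (405/2)x^2 - (435/2)x + 165/2
each image's coordinates form column j of the matrix

the matrix is [[0, 0, 2, 9, 29, 165/2]; [0, 0, 0, -9, -54, -435/2]; [0, 0, 0, 0, 27, 405/2]; [0, 0, 0, 0, 0, -135/2]] (rows listed top to bottom)


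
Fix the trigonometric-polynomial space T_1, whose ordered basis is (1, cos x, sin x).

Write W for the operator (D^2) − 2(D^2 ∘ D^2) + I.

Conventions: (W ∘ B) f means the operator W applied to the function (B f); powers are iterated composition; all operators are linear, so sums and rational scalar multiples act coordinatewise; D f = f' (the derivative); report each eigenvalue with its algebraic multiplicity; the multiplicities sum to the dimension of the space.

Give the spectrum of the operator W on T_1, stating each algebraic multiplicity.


λ = -2 (multiplicity 2), λ = 1 (multiplicity 1)

image of 1: 1
image of cos x: -2cos x
image of sin x: -2sin x
the matrix is diagonal; its diagonal is (1, -2, -2)
for a triangular matrix the eigenvalues are the diagonal entries, with algebraic multiplicity their repetition count


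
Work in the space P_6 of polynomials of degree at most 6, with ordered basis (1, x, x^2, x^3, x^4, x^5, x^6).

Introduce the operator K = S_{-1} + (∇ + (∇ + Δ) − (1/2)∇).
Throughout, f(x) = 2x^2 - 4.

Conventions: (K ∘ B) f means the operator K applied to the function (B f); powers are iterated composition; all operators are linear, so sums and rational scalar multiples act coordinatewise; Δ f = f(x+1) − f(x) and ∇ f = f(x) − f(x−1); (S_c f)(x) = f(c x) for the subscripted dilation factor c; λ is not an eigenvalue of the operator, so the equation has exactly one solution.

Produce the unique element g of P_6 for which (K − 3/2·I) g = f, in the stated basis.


write g with unknown coordinates in the stated basis and equate coefficients in (K − 3/2·I) g = f
solving from the highest basis element down gives g = -4x^2 - 8x - 28
check: K g = -4x^2 - 12x - 46
so K g − 3/2·g = 2x^2 - 4 = f ✓

the image equals g(x) = -4x^2 - 8x - 28


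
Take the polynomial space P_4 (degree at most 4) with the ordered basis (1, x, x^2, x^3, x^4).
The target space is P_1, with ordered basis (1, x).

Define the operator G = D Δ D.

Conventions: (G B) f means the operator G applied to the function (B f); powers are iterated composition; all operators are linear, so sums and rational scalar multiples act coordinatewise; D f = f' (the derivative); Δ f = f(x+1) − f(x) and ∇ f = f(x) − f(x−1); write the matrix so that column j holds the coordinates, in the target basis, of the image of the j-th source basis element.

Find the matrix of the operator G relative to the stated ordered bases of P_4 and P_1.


image of 1: 0
image of x: 0
image of x^2: 0
image of x^3: 6
image of x^4: 24x + 12
each image's coordinates form column j of the matrix

the matrix is [[0, 0, 0, 6, 12]; [0, 0, 0, 0, 24]] (rows listed top to bottom)


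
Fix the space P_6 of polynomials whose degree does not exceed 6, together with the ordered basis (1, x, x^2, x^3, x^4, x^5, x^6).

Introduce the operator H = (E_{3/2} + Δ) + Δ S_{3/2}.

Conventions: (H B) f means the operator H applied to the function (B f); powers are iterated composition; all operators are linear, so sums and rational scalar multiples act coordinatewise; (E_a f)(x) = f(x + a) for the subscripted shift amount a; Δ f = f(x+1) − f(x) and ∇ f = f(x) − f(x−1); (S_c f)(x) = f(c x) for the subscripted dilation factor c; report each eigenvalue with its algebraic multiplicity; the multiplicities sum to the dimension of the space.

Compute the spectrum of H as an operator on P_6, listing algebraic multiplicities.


image of 1: 1
image of x: x + 4
image of x^2: x^2 + (19/2)x + 11/2
image of x^3: x^3 + (141/8)x^2 + (159/8)x + 31/4
image of x^4: x^4 + (121/4)x^3 + (399/8)x^2 + (151/4)x + 89/8
image of x^5: x^5 + (1615/32)x^4 + (1735/16)x^3 + (1915/16)x^2 + (2185/32)x + 259/16
image of x^6: x^6 + (2667/32)x^5 + (14055/64)x^4 + (5045/16)x^3 + (16755/64)x^2 + (3837/32)x + 761/32
the matrix is upper triangular; its diagonal is (1, 1, 1, 1, 1, 1, 1)
for a triangular matrix the eigenvalues are the diagonal entries, with algebraic multiplicity their repetition count

λ = 1 (multiplicity 7)


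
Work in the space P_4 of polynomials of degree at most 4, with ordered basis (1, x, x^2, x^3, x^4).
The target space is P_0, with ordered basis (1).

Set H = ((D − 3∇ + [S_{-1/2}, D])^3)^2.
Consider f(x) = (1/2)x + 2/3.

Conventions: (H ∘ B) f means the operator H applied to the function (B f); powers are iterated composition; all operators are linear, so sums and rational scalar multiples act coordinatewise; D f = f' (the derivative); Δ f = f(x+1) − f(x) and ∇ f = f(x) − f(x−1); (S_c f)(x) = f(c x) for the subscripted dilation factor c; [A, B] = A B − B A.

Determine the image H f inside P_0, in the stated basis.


g(x) = 0

D f = 1/2
∇ f = 1/2
(-3∇) f = -3/2
D f = 1/2
S_{-1/2} D f = 1/2
S_{-1/2} f = -(1/4)x + 2/3
D S_{-1/2} f = -1/4
[S_{-1/2}, D] f = 3/4
(D − 3∇ + [S_{-1/2}, D]) f = -1/4
D (D − 3∇ + [S_{-1/2}, D]) f = 0
∇ (D − 3∇ + [S_{-1/2}, D]) f = 0
(-3∇) (D − 3∇ + [S_{-1/2}, D]) f = 0
D (D − 3∇ + [S_{-1/2}, D]) f = 0
S_{-1/2} D (D − 3∇ + [S_{-1/2}, D]) f = 0
S_{-1/2} (D − 3∇ + [S_{-1/2}, D]) f = -1/4
D S_{-1/2} (D − 3∇ + [S_{-1/2}, D]) f = 0
[S_{-1/2}, D] (D − 3∇ + [S_{-1/2}, D]) f = 0
(D − 3∇ + [S_{-1/2}, D]) (D − 3∇ + [S_{-1/2}, D]) f = 0
D (D − 3∇ + [S_{-1/2}, D]) (D − 3∇ + [S_{-1/2}, D]) f = 0
∇ (D − 3∇ + [S_{-1/2}, D]) (D − 3∇ + [S_{-1/2}, D]) f = 0
(-3∇) (D − 3∇ + [S_{-1/2}, D]) (D − 3∇ + [S_{-1/2}, D]) f = 0
D (D − 3∇ + [S_{-1/2}, D]) (D − 3∇ + [S_{-1/2}, D]) f = 0
S_{-1/2} D (D − 3∇ + [S_{-1/2}, D]) (D − 3∇ + [S_{-1/2}, D]) f = 0
S_{-1/2} (D − 3∇ + [S_{-1/2}, D]) (D − 3∇ + [S_{-1/2}, D]) f = 0
D S_{-1/2} (D − 3∇ + [S_{-1/2}, D]) (D − 3∇ + [S_{-1/2}, D]) f = 0
[S_{-1/2}, D] (D − 3∇ + [S_{-1/2}, D]) (D − 3∇ + [S_{-1/2}, D]) f = 0
(D − 3∇ + [S_{-1/2}, D]) (D − 3∇ + [S_{-1/2}, D]) (D − 3∇ + [S_{-1/2}, D]) f = 0
D (D − 3∇ + [S_{-1/2}, D])^3 f = 0
∇ (D − 3∇ + [S_{-1/2}, D])^3 f = 0
(-3∇) (D − 3∇ + [S_{-1/2}, D])^3 f = 0
D (D − 3∇ + [S_{-1/2}, D])^3 f = 0
S_{-1/2} D (D − 3∇ + [S_{-1/2}, D])^3 f = 0
S_{-1/2} (D − 3∇ + [S_{-1/2}, D])^3 f = 0
D S_{-1/2} (D − 3∇ + [S_{-1/2}, D])^3 f = 0
[S_{-1/2}, D] (D − 3∇ + [S_{-1/2}, D])^3 f = 0
(D − 3∇ + [S_{-1/2}, D]) (D − 3∇ + [S_{-1/2}, D])^3 f = 0
D (D − 3∇ + [S_{-1/2}, D]) (D − 3∇ + [S_{-1/2}, D])^3 f = 0
∇ (D − 3∇ + [S_{-1/2}, D]) (D − 3∇ + [S_{-1/2}, D])^3 f = 0
(-3∇) (D − 3∇ + [S_{-1/2}, D]) (D − 3∇ + [S_{-1/2}, D])^3 f = 0
D (D − 3∇ + [S_{-1/2}, D]) (D − 3∇ + [S_{-1/2}, D])^3 f = 0
S_{-1/2} D (D − 3∇ + [S_{-1/2}, D]) (D − 3∇ + [S_{-1/2}, D])^3 f = 0
S_{-1/2} (D − 3∇ + [S_{-1/2}, D]) (D − 3∇ + [S_{-1/2}, D])^3 f = 0
D S_{-1/2} (D − 3∇ + [S_{-1/2}, D]) (D − 3∇ + [S_{-1/2}, D])^3 f = 0
[S_{-1/2}, D] (D − 3∇ + [S_{-1/2}, D]) (D − 3∇ + [S_{-1/2}, D])^3 f = 0
(D − 3∇ + [S_{-1/2}, D]) (D − 3∇ + [S_{-1/2}, D]) (D − 3∇ + [S_{-1/2}, D])^3 f = 0
D (D − 3∇ + [S_{-1/2}, D]) (D − 3∇ + [S_{-1/2}, D]) (D − 3∇ + [S_{-1/2}, D])^3 f = 0
∇ (D − 3∇ + [S_{-1/2}, D]) (D − 3∇ + [S_{-1/2}, D]) (D − 3∇ + [S_{-1/2}, D])^3 f = 0
(-3∇) (D − 3∇ + [S_{-1/2}, D]) (D − 3∇ + [S_{-1/2}, D]) (D − 3∇ + [S_{-1/2}, D])^3 f = 0
D (D − 3∇ + [S_{-1/2}, D]) (D − 3∇ + [S_{-1/2}, D]) (D − 3∇ + [S_{-1/2}, D])^3 f = 0
S_{-1/2} D (D − 3∇ + [S_{-1/2}, D]) (D − 3∇ + [S_{-1/2}, D]) (D − 3∇ + [S_{-1/2}, D])^3 f = 0
S_{-1/2} (D − 3∇ + [S_{-1/2}, D]) (D − 3∇ + [S_{-1/2}, D]) (D − 3∇ + [S_{-1/2}, D])^3 f = 0
D S_{-1/2} (D − 3∇ + [S_{-1/2}, D]) (D − 3∇ + [S_{-1/2}, D]) (D − 3∇ + [S_{-1/2}, D])^3 f = 0
[S_{-1/2}, D] (D − 3∇ + [S_{-1/2}, D]) (D − 3∇ + [S_{-1/2}, D]) (D − 3∇ + [S_{-1/2}, D])^3 f = 0
(D − 3∇ + [S_{-1/2}, D]) (D − 3∇ + [S_{-1/2}, D]) (D − 3∇ + [S_{-1/2}, D]) (D − 3∇ + [S_{-1/2}, D])^3 f = 0


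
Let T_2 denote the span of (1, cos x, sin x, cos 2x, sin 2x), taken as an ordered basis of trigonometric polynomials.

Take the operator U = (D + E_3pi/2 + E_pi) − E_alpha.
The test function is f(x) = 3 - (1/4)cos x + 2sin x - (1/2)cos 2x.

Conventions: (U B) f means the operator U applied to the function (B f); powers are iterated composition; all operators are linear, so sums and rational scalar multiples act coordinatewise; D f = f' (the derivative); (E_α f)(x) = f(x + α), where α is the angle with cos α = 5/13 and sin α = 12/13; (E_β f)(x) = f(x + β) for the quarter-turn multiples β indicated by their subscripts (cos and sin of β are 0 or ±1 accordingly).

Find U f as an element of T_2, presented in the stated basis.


D f = 2cos x + (1/4)sin x + sin 2x
E_3pi/2 f = 3 - 2cos x - (1/4)sin x + (1/2)cos 2x
E_pi f = 3 + (1/4)cos x - 2sin x - (1/2)cos 2x
(D + E_3pi/2 + E_pi) f = 6 + (1/4)cos x - 2sin x + sin 2x
E_alpha f = 3 + (7/4)cos x + sin x + (119/338)cos 2x + (60/169)sin 2x
(-E_alpha) f = -3 - (7/4)cos x - sin x - (119/338)cos 2x - (60/169)sin 2x
((D + E_3pi/2 + E_pi) − E_alpha) f = 3 - (3/2)cos x - 3sin x - (119/338)cos 2x + (109/169)sin 2x

the result is g(x) = 3 - (3/2)cos x - 3sin x - (119/338)cos 2x + (109/169)sin 2x


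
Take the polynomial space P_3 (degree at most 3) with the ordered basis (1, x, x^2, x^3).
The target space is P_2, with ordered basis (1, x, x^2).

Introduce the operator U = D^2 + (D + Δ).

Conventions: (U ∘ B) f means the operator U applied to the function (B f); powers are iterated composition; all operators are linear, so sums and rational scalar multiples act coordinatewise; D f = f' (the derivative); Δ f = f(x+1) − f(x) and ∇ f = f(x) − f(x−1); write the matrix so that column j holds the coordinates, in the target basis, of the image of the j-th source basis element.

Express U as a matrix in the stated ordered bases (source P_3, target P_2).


image of 1: 0
image of x: 2
image of x^2: 4x + 3
image of x^3: 6x^2 + 9x + 1
each image's coordinates form column j of the matrix

the matrix is [[0, 2, 3, 1]; [0, 0, 4, 9]; [0, 0, 0, 6]] (rows listed top to bottom)


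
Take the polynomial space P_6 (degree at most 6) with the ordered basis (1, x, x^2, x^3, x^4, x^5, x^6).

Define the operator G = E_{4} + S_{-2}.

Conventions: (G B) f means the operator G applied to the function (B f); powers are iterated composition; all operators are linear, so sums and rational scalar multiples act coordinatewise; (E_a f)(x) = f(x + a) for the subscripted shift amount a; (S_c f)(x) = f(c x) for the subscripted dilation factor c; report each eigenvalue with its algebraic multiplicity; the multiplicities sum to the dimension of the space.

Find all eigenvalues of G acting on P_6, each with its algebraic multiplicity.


λ = -31 (multiplicity 1), λ = -7 (multiplicity 1), λ = -1 (multiplicity 1), λ = 2 (multiplicity 1), λ = 5 (multiplicity 1), λ = 17 (multiplicity 1), λ = 65 (multiplicity 1)

image of 1: 2
image of x: -x + 4
image of x^2: 5x^2 + 8x + 16
image of x^3: -7x^3 + 12x^2 + 48x + 64
image of x^4: 17x^4 + 16x^3 + 96x^2 + 256x + 256
image of x^5: -31x^5 + 20x^4 + 160x^3 + 640x^2 + 1280x + 1024
image of x^6: 65x^6 + 24x^5 + 240x^4 + 1280x^3 + 3840x^2 + 6144x + 4096
the matrix is upper triangular; its diagonal is (2, -1, 5, -7, 17, -31, 65)
for a triangular matrix the eigenvalues are the diagonal entries, with algebraic multiplicity their repetition count


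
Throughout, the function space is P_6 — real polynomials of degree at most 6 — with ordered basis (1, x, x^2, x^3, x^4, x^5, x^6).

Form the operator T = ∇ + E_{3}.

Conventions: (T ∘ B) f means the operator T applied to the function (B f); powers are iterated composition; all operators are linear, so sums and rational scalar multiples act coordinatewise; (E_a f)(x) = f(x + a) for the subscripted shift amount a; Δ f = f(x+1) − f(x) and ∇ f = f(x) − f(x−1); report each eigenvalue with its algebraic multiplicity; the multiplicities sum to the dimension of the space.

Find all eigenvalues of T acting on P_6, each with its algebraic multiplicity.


λ = 1 (multiplicity 7)

image of 1: 1
image of x: x + 4
image of x^2: x^2 + 8x + 8
image of x^3: x^3 + 12x^2 + 24x + 28
image of x^4: x^4 + 16x^3 + 48x^2 + 112x + 80
image of x^5: x^5 + 20x^4 + 80x^3 + 280x^2 + 400x + 244
image of x^6: x^6 + 24x^5 + 120x^4 + 560x^3 + 1200x^2 + 1464x + 728
the matrix is upper triangular; its diagonal is (1, 1, 1, 1, 1, 1, 1)
for a triangular matrix the eigenvalues are the diagonal entries, with algebraic multiplicity their repetition count


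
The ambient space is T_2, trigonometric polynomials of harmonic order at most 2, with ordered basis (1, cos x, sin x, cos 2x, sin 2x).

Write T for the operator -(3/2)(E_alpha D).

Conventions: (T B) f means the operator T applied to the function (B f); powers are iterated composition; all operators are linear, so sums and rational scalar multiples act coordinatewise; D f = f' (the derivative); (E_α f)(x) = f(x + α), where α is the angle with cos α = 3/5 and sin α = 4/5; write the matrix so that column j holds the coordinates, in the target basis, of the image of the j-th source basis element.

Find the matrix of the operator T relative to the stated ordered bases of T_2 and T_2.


the matrix is [[0, 0, 0, 0, 0]; [0, 6/5, -9/10, 0, 0]; [0, 9/10, 6/5, 0, 0]; [0, 0, 0, 72/25, 21/25]; [0, 0, 0, -21/25, 72/25]] (rows listed top to bottom)

image of 1: 0
image of cos x: (6/5)cos x + (9/10)sin x
image of sin x: -(9/10)cos x + (6/5)sin x
image of cos 2x: (72/25)cos 2x - (21/25)sin 2x
image of sin 2x: (21/25)cos 2x + (72/25)sin 2x
each image's coordinates form column j of the matrix


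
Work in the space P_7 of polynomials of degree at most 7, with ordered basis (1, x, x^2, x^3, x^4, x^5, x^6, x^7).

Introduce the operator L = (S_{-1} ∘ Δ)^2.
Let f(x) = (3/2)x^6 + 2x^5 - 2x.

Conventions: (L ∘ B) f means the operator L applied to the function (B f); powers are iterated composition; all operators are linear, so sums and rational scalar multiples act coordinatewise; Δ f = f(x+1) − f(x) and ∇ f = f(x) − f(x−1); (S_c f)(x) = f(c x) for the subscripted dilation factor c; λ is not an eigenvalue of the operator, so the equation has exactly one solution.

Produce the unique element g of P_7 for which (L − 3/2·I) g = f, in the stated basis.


the image equals g(x) = -x^6 - (4/3)x^5 + 20x^4 + (160/9)x^3 - 140x^2 - (548/9)x + 484/3

write g with unknown coordinates in the stated basis and equate coefficients in (L − 3/2·I) g = f
solving from the highest basis element down gives g = -x^6 - (4/3)x^5 + 20x^4 + (160/9)x^3 - 140x^2 - (548/9)x + 484/3
check: L g = 30x^4 + (80/3)x^3 - 210x^2 - (280/3)x + 242
so L g − 3/2·g = (3/2)x^6 + 2x^5 - 2x = f ✓


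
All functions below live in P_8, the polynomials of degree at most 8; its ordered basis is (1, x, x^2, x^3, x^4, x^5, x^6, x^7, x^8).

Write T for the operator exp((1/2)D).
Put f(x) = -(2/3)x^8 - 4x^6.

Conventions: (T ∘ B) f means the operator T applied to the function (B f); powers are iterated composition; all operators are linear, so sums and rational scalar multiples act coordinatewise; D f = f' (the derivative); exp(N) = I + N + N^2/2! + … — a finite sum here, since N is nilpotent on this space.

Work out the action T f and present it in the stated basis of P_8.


order-1 term: -(8/3)x^7 - 12x^5
order-2 term: -(14/3)x^6 - 15x^4
order-3 term: -(14/3)x^5 - 10x^3
order-4 term: -(35/12)x^4 - (15/4)x^2
order-5 term: -(7/6)x^3 - (3/4)x
order-6 term: -(7/24)x^2 - 1/16
order-7 term: -(1/24)x
order-8 term: -1/384
the series for exp((1/2)D) f terminates at order 8
exp((1/2)D) f = -(2/3)x^8 - (8/3)x^7 - (26/3)x^6 - (50/3)x^5 - (215/12)x^4 - (67/6)x^3 - (97/24)x^2 - (19/24)x - 25/384

the result is g(x) = -(2/3)x^8 - (8/3)x^7 - (26/3)x^6 - (50/3)x^5 - (215/12)x^4 - (67/6)x^3 - (97/24)x^2 - (19/24)x - 25/384


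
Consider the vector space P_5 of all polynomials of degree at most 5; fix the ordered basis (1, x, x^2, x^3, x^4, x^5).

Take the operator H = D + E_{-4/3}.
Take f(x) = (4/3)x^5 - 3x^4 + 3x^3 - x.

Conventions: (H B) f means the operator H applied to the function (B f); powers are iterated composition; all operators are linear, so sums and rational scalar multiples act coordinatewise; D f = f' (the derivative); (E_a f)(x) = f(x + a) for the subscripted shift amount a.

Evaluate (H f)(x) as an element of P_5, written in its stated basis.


D f = (20/3)x^4 - 12x^3 + 9x^2 - 1
E_{-4/3} f = (4/3)x^5 - (107/9)x^4 + (1153/27)x^3 - (6124/81)x^2 + (15677/243)x - 15220/729
(D + E_{-4/3}) f = (4/3)x^5 - (47/9)x^4 + (829/27)x^3 - (5395/81)x^2 + (15677/243)x - 15949/729

the image equals g(x) = (4/3)x^5 - (47/9)x^4 + (829/27)x^3 - (5395/81)x^2 + (15677/243)x - 15949/729


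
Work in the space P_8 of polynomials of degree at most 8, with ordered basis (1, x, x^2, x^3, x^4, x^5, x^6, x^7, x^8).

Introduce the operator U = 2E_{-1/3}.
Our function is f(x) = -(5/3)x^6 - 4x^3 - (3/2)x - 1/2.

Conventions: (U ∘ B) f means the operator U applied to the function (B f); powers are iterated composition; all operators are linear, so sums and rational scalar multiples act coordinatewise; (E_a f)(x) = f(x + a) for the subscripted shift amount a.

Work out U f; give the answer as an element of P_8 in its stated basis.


g(x) = -(10/3)x^6 + (20/3)x^5 - (50/9)x^4 - (448/81)x^3 + (598/81)x^2 - (1357/243)x + 638/2187

E_{-1/3} f = -(5/3)x^6 + (10/3)x^5 - (25/9)x^4 - (224/81)x^3 + (299/81)x^2 - (1357/486)x + 319/2187
(2E_{-1/3}) f = -(10/3)x^6 + (20/3)x^5 - (50/9)x^4 - (448/81)x^3 + (598/81)x^2 - (1357/243)x + 638/2187


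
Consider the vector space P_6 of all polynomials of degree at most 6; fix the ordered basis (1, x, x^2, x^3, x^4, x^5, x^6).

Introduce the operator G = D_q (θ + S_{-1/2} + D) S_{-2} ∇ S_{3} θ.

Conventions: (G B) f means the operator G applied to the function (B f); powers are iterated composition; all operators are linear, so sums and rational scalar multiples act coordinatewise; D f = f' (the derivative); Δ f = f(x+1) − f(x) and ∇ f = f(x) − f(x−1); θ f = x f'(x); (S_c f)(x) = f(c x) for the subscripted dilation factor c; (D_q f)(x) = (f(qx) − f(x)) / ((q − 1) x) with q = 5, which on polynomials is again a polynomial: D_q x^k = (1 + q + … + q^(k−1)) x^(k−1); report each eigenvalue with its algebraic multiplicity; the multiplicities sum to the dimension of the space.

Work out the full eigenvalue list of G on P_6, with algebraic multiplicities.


image of 1: 0
image of x: 0
image of x^2: -36
image of x^3: 13122x + 2187
image of x^4: -924048x^2 - 291600x - 16848
image of x^5: 61600500x^3 + 20715750x^2 + 2405700x + 103275
image of x^6: -3258953676x^4 - 1320335640x^3 - 192543480x^2 - 16140060x - 551124
the matrix is upper triangular; its diagonal is (0, 0, 0, 0, 0, 0, 0)
for a triangular matrix the eigenvalues are the diagonal entries, with algebraic multiplicity their repetition count

λ = 0 (multiplicity 7)


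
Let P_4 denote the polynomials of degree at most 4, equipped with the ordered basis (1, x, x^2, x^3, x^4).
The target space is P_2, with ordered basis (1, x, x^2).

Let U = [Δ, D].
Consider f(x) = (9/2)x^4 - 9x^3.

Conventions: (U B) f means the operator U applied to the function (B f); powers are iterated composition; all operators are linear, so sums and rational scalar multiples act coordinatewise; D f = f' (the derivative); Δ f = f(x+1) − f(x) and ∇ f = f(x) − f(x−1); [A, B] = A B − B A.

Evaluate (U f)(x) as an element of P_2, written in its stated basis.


D f = 18x^3 - 27x^2
Δ D f = 54x^2 - 9
Δ f = 18x^3 - 9x - 9/2
D Δ f = 54x^2 - 9
[Δ, D] f = 0

g(x) = 0


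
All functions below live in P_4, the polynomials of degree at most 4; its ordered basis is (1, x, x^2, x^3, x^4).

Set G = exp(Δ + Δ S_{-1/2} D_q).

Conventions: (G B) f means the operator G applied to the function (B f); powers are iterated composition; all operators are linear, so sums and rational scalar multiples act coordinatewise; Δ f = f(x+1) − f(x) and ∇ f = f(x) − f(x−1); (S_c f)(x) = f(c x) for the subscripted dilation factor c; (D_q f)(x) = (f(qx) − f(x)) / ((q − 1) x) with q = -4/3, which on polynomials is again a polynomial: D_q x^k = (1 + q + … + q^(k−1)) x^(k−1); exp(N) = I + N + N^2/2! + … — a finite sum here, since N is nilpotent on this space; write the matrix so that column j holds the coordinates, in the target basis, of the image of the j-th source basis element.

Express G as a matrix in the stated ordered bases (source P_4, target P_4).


the matrix is [[1, 1, 13/6, 215/36, 15245/864]; [0, 1, 2, 121/18, 797/36]; [0, 0, 1, 3, 889/72]; [0, 0, 0, 1, 4]; [0, 0, 0, 0, 1]] (rows listed top to bottom)

image of 1: 1
image of x: x + 1
image of x^2: x^2 + 2x + 13/6
image of x^3: x^3 + 3x^2 + (121/18)x + 215/36
image of x^4: x^4 + 4x^3 + (889/72)x^2 + (797/36)x + 15245/864
each image's coordinates form column j of the matrix


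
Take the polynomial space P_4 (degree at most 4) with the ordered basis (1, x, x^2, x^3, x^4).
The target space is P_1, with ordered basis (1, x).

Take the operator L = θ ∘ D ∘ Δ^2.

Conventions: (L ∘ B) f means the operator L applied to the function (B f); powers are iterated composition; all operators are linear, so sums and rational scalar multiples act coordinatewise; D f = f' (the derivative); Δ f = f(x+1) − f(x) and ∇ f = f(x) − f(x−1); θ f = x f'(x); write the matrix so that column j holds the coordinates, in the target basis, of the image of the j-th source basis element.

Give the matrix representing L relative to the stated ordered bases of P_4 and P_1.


image of 1: 0
image of x: 0
image of x^2: 0
image of x^3: 0
image of x^4: 24x
each image's coordinates form column j of the matrix

the matrix is [[0, 0, 0, 0, 0]; [0, 0, 0, 0, 24]] (rows listed top to bottom)


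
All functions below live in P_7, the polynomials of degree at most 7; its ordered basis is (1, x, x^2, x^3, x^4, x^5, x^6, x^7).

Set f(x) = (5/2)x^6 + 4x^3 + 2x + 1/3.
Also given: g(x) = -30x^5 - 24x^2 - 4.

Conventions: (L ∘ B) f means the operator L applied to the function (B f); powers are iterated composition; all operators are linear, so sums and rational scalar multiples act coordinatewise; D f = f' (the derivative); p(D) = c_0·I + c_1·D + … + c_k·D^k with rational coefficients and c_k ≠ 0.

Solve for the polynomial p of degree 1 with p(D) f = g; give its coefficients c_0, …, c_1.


D^0 f = (5/2)x^6 + 4x^3 + 2x + 1/3
D^1 f = 15x^5 + 12x^2 + 2
matching coefficients of g against c_0 f + c_1 Df + … from the top degree down determines the c_i
solution: c_0 = 0, c_1 = -2

c_0 = 0, c_1 = -2


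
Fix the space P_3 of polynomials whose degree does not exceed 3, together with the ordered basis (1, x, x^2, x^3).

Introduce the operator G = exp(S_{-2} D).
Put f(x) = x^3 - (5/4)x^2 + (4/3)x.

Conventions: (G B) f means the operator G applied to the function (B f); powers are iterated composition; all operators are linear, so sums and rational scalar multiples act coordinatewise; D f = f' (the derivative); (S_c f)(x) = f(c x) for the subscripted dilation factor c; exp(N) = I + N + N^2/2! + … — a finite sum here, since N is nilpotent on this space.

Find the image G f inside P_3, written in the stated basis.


the image equals g(x) = x^3 + (43/4)x^2 - (53/3)x - 25/6

order-1 term: 12x^2 + 5x + 4/3
order-2 term: -24x + 5/2
order-3 term: -8
the series for exp(S_{-2} D) f terminates at order 3
exp(S_{-2} D) f = x^3 + (43/4)x^2 - (53/3)x - 25/6


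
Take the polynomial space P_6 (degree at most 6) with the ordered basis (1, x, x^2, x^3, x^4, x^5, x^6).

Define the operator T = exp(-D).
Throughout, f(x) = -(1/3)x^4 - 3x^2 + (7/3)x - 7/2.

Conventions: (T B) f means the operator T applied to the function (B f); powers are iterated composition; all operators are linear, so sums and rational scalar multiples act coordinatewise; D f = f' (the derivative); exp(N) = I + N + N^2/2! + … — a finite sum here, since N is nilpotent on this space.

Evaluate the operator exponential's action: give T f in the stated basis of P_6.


the result is g(x) = -(1/3)x^4 + (4/3)x^3 - 5x^2 + (29/3)x - 55/6

order-1 term: (4/3)x^3 + 6x - 7/3
order-2 term: -2x^2 - 3
order-3 term: (4/3)x
order-4 term: -1/3
the series for exp(-D) f terminates at order 4
exp(-D) f = -(1/3)x^4 + (4/3)x^3 - 5x^2 + (29/3)x - 55/6


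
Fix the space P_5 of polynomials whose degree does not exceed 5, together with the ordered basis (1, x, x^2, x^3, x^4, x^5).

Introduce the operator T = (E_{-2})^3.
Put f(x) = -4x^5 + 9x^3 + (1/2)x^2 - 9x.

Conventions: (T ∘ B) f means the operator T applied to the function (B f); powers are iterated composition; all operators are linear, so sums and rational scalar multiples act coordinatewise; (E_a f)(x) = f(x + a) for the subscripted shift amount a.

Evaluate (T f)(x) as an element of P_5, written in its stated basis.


E_{-2} f = -4x^5 + 40x^4 - 151x^3 + (533/2)x^2 - 223x + 76
E_{-2} E_{-2} f = -4x^5 + 80x^4 - 631x^3 + (4905/2)x^2 - 4701x + 3564
E_{-2} E_{-2} E_{-2} f = -4x^5 + 120x^4 - 1431x^3 + (16957/2)x^2 - 24963x + 29232

the image equals g(x) = -4x^5 + 120x^4 - 1431x^3 + (16957/2)x^2 - 24963x + 29232
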